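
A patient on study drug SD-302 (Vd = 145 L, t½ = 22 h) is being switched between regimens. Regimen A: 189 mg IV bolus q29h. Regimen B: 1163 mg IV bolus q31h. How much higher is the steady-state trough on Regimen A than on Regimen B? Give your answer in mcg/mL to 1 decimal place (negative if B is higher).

-4.0 mcg/mL

Regimen A: f = (1/2)^(29/22) ≈ 0.4010; Cmin,ss = (189/145)·f/(1−f) ≈ 0.873 mcg/mL.
Regimen B: f = (1/2)^(31/22) ≈ 0.3765; Cmin,ss = (1163/145)·f/(1−f) ≈ 4.843 mcg/mL.
Difference ≈ 0.873 − 4.843 ≈ -3.970 mcg/mL.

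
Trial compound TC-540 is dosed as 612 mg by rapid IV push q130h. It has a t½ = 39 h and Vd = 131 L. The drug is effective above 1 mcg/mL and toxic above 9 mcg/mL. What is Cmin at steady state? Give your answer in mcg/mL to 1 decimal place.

k = ln2/t½ = ln2/39 ≈ 0.017773 h⁻¹; fraction remaining f = e^(−kτ) = e^(−0.017773×130) ≈ 0.0992.
At steady state, accumulation factor R = 1/(1 − e^(−kτ)) ≈ 1.1101.
Each bolus raises the concentration by D/Vd = 612/131 ≈ 4.672 mcg/mL.
Steady-state peak Cmax,ss = C₀·R ≈ 4.672 × 1.1101 ≈ 5.186 mcg/mL.
Steady-state trough Cmin,ss = Cmax,ss·f ≈ 5.186 × 0.0992 ≈ 0.514 mcg/mL.
Trough 0.5 mcg/mL vs MEC 1 mcg/mL: subtherapeutic.

0.5 mcg/mL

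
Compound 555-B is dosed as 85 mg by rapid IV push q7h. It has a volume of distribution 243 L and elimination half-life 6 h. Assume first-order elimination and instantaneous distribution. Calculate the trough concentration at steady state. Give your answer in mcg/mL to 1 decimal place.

k = ln2/t½ = ln2/6 ≈ 0.115525 h⁻¹; fraction remaining f = e^(−kτ) = e^(−0.115525×7) ≈ 0.4454.
Each bolus raises the concentration by D/Vd = 85/243 ≈ 0.350 mcg/mL.
Steady-state trough Cmin,ss = C₀·f/(1−f) ≈ 0.350 × 0.4454/0.5546 ≈ 0.281 mcg/mL.

0.3 mcg/mL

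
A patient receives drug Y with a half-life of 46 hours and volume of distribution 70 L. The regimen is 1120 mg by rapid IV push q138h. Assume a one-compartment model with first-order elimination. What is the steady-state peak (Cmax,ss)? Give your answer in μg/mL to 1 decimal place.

18.3 μg/mL

The dosing interval is 3 half-lives, so f = 2^(−3) = 0.125.
Accumulation ratio R = 1/(1 − f) = 1/0.875 = 8/7.
Single-dose peak C₀ = D/Vd = 1120/70 = 16 μg/mL.
Steady-state peak Cmax,ss = C₀·R = 16 × 8/7 ≈ 18.286 μg/mL.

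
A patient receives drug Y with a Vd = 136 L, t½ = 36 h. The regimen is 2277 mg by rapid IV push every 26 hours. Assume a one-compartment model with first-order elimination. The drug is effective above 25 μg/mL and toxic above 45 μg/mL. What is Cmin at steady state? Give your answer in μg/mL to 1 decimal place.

25.8 μg/mL

τ/t½ = 26/36 ≈ 0.72222, so fraction remaining f = (1/2)^(26/36) ≈ 0.6062.
At steady state, accumulation factor R = 1/(1 − e^(−kτ)) ≈ 2.5394.
Single-dose peak C₀ = D/Vd = 2277/136 ≈ 16.743 μg/mL.
Cmax,ss = C₀/(1 − f) ≈ 16.743/0.3938 ≈ 42.517 μg/mL.
One interval later, Cmin,ss = Cmax,ss·e^(−kτ) ≈ 42.517 × 0.6062 ≈ 25.774 μg/mL.
Trough 25.8 μg/mL vs MEC 25 μg/mL: adequate.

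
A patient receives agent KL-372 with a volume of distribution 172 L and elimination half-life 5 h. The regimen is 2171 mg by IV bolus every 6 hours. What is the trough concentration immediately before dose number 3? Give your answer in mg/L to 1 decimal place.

f = (1/2)^(τ/t½) = (1/2)^(6/5) ≈ 0.4353.
C₀ = D/Vd = 2171/172 ≈ 12.622 mg/L.
Before the 3rd dose, 2 doses have been given. Superposition: Cmin = C₀·(f + f²).
≈ 12.622 × (0.4353 + 0.1895) ≈ 12.622 × 0.6248 ≈ 7.886 mg/L.

7.9 mg/L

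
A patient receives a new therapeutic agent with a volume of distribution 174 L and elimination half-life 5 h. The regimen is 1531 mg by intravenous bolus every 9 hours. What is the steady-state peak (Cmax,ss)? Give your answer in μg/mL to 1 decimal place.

12.3 μg/mL

τ/t½ = 9/5 ≈ 1.8, so fraction remaining f = (1/2)^(9/5) ≈ 0.2872.
Accumulation ratio R = 1/(1 − f) ≈ 1/0.7128 ≈ 1.4029.
Single-dose peak C₀ = D/Vd = 1531/174 ≈ 8.799 μg/mL.
Cmax,ss = C₀/(1 − f) ≈ 8.799/0.7128 ≈ 12.344 μg/mL.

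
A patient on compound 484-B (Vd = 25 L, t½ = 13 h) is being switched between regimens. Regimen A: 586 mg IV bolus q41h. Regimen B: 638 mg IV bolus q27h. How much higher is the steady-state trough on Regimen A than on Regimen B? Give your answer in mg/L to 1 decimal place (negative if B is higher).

Regimen A: f = (1/2)^(41/13) ≈ 0.1124; Cmin,ss = (586/25)·f/(1−f) ≈ 2.968 mg/L.
Regimen B: f = (1/2)^(27/13) ≈ 0.2370; Cmin,ss = (638/25)·f/(1−f) ≈ 7.927 mg/L.
Difference ≈ 2.968 − 7.927 ≈ -4.959 mg/L.

-5.0 mg/L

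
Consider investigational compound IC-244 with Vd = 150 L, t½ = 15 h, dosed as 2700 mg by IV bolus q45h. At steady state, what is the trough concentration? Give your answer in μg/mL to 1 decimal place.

2.6 μg/mL

The dosing interval is 3 half-lives, so f = 2^(−3) = 0.125.
At steady state, R = 1/(1 − 0.125) = 8/7.
Single-dose peak C₀ = D/Vd = 2700/150 = 18 μg/mL.
Steady-state peak Cmax,ss = C₀·R = 18 × 8/7 ≈ 20.571 μg/mL.
Steady-state trough Cmin,ss = Cmax,ss·f ≈ 20.571 × 0.125 ≈ 2.571 μg/mL.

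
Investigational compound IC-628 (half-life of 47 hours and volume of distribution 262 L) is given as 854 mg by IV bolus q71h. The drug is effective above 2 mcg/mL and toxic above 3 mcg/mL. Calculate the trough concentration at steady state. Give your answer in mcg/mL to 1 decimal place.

k = ln2/t½ = ln2/47 ≈ 0.014748 h⁻¹; fraction remaining f = e^(−kτ) = e^(−0.014748×71) ≈ 0.3510.
Each bolus raises the concentration by D/Vd = 854/262 ≈ 3.260 mcg/mL.
Steady-state trough Cmin,ss = C₀·f/(1−f) ≈ 3.260 × 0.3510/0.6490 ≈ 1.763 mcg/mL.
Trough 1.8 mcg/mL vs MEC 2 mcg/mL: subtherapeutic.

1.8 mcg/mL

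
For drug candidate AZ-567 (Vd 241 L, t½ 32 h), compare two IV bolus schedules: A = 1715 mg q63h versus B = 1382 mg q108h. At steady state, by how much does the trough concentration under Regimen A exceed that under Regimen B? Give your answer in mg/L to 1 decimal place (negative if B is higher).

Regimen A: f = (1/2)^(63/32) ≈ 0.2555; Cmin,ss = (1715/241)·f/(1−f) ≈ 2.442 mg/L.
Regimen B: f = (1/2)^(108/32) ≈ 0.0964; Cmin,ss = (1382/241)·f/(1−f) ≈ 0.612 mg/L.
Difference ≈ 2.442 − 0.612 ≈ 1.830 mg/L.

1.8 mg/L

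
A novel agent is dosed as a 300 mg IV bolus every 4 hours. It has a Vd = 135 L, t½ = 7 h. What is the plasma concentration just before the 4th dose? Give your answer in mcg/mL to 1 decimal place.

3.2 mcg/mL

f = (1/2)^(τ/t½) = (1/2)^(4/7) ≈ 0.6730.
C₀ = D/Vd = 300/135 ≈ 2.222 mcg/mL.
Before the 4th dose, 3 doses have been given. Superposition: Cmin = C₀·(f + f² + … + f^3).
≈ 2.222 × (0.6730 + 0.4529 + 0.3048) ≈ 2.222 × 1.4307 ≈ 3.179 mcg/mL.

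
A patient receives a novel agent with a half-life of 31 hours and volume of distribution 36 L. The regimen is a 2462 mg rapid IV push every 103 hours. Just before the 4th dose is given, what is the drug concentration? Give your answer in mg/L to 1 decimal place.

7.6 mg/L

f = (1/2)^(τ/t½) = (1/2)^(103/31) ≈ 0.1000.
C₀ = D/Vd = 2462/36 ≈ 68.389 mg/L.
Before the 4th dose, 3 doses have been given. Superposition: Cmin = C₀·(f + f² + … + f^3).
≈ 68.389 × (0.1000 + 0.0100 + 0.0010) ≈ 68.389 × 0.1110 ≈ 7.591 mg/L.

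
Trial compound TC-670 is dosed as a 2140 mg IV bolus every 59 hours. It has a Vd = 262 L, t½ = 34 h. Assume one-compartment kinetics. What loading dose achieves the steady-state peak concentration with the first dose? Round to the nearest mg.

f = (1/2)^(59/34) ≈ 0.300348; accumulation ratio R = 1/(1−f) ≈ 1.42928.
Loading dose to hit Cmax,ss on first dose: D_load = D_maint·R ≈ 2140 × 1.42928 ≈ 3058.66 mg.

3059 mg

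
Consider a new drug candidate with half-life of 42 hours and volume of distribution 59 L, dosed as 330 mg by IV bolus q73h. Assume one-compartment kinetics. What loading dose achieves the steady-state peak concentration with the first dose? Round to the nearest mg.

f = (1/2)^(73/42) ≈ 0.299765; accumulation ratio R = 1/(1−f) ≈ 1.42809.
Loading dose to hit Cmax,ss on first dose: D_load = D_maint·R ≈ 330 × 1.42809 ≈ 471.27 mg.

471 mg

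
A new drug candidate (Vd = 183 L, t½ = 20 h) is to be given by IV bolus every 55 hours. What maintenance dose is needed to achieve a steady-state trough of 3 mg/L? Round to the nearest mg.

τ/t½ = 55/20 ≈ 2.75, so f = (1/2)^(55/20) ≈ 0.148651.
Cmin,ss = (D/Vd)·f/(1−f), so D = Cmin,ss·Vd·(1−f)/f.
D = 3 × 183 × (1−f)/f ≈ 3 × 183 × 5.72717 ≈ 3144.22 mg.

3144 mg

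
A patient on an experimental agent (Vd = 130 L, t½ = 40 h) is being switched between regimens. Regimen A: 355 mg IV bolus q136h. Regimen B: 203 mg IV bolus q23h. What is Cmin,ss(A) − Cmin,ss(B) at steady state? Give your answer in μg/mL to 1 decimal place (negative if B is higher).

Regimen A: f = (1/2)^(136/40) ≈ 0.0947; Cmin,ss = (355/130)·f/(1−f) ≈ 0.286 μg/mL.
Regimen B: f = (1/2)^(23/40) ≈ 0.6713; Cmin,ss = (203/130)·f/(1−f) ≈ 3.189 μg/mL.
Difference ≈ 0.286 − 3.189 ≈ -2.903 μg/mL.

-2.9 μg/mL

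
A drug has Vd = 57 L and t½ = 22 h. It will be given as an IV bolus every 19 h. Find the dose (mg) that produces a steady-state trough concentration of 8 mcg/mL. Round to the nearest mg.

τ/t½ = 19/22 ≈ 0.86364, so f = (1/2)^(19/22) ≈ 0.549566.
Cmin,ss = (D/Vd)·f/(1−f), so D = Cmin,ss·Vd·(1−f)/f.
D = 8 × 57 × (1−f)/f ≈ 8 × 57 × 0.81962 ≈ 373.75 mg.

374 mg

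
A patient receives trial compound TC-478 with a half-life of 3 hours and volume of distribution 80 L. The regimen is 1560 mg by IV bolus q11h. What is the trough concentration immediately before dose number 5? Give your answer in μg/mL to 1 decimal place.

f = (1/2)^(τ/t½) = (1/2)^(11/3) ≈ 0.0787.
C₀ = D/Vd = 1560/80 ≈ 19.500 μg/mL.
Before the 5th dose, 4 doses have been given. Superposition: Cmin = C₀·(f + f² + … + f^4).
≈ 19.500 × (0.0787 + 0.0062 + 0.0005 + 0.0000) ≈ 19.500 × 0.0854 ≈ 1.665 μg/mL.

1.7 μg/mL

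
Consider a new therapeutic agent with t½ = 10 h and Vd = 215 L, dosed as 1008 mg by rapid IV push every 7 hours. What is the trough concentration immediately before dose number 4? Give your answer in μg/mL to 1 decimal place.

f = (1/2)^(τ/t½) = (1/2)^(7/10) ≈ 0.6156.
C₀ = D/Vd = 1008/215 ≈ 4.688 μg/mL.
Before the 4th dose, 3 doses have been given. Superposition: Cmin = C₀·(f + f² + … + f^3).
≈ 4.688 × (0.6156 + 0.3790 + 0.2333) ≈ 4.688 × 1.2279 ≈ 5.756 μg/mL.

5.8 μg/mL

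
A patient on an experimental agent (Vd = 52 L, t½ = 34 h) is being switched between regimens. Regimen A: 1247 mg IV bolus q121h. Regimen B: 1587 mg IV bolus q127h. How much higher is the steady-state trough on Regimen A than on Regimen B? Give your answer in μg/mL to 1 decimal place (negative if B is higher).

-0.3 μg/mL

Regimen A: f = (1/2)^(121/34) ≈ 0.0849; Cmin,ss = (1247/52)·f/(1−f) ≈ 2.225 μg/mL.
Regimen B: f = (1/2)^(127/34) ≈ 0.0751; Cmin,ss = (1587/52)·f/(1−f) ≈ 2.478 μg/mL.
Difference ≈ 2.225 − 2.478 ≈ -0.253 μg/mL.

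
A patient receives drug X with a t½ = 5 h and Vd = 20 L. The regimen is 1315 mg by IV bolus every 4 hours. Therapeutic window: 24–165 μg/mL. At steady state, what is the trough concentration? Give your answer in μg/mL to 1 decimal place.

τ/t½ = 4/5 ≈ 0.8, so fraction remaining f = (1/2)^(4/5) ≈ 0.5743.
Single-dose peak C₀ = D/Vd = 1315/20 ≈ 65.750 μg/mL.
Steady-state trough Cmin,ss = C₀·f/(1−f) ≈ 65.750 × 0.5743/0.4257 ≈ 88.701 μg/mL.
Trough 88.7 μg/mL vs MEC 24 μg/mL: adequate.

88.7 μg/mL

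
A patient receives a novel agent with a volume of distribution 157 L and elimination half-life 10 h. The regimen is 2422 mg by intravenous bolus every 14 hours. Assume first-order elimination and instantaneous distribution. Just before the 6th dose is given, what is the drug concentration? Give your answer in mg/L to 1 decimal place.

f = (1/2)^(τ/t½) = (1/2)^(14/10) ≈ 0.3789.
C₀ = D/Vd = 2422/157 ≈ 15.427 mg/L.
Before the 6th dose, 5 doses have been given. Superposition: Cmin = C₀·(f + f² + … + f^5).
≈ 15.427 × (0.3789 + 0.1436 + 0.0544 + 0.0206 + 0.0078) ≈ 15.427 × 0.6053 ≈ 9.338 mg/L.

9.3 mg/L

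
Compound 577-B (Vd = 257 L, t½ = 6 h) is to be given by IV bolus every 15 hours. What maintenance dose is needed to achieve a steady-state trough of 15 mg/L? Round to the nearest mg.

17952 mg

τ/t½ = 15/6 ≈ 2.5, so f = (1/2)^(15/6) ≈ 0.176777.
Cmin,ss = (D/Vd)·f/(1−f), so D = Cmin,ss·Vd·(1−f)/f.
D = 15 × 257 × (1−f)/f ≈ 15 × 257 × 4.65684 ≈ 17952.12 mg.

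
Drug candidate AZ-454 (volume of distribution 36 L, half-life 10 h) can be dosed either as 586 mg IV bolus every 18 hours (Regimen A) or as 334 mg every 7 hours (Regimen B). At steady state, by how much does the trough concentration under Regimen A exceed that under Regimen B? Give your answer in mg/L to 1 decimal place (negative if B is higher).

Regimen A: f = (1/2)^(18/10) ≈ 0.2872; Cmin,ss = (586/36)·f/(1−f) ≈ 6.559 mg/L.
Regimen B: f = (1/2)^(7/10) ≈ 0.6156; Cmin,ss = (334/36)·f/(1−f) ≈ 14.858 mg/L.
Difference ≈ 6.559 − 14.858 ≈ -8.299 mg/L.

-8.3 mg/L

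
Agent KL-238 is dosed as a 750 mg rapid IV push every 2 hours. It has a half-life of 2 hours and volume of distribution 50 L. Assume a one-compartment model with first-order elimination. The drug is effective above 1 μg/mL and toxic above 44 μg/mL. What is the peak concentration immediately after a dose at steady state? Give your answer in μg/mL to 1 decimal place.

The dosing interval is 1 half-life, so f = 2^(−1) = 0.5.
Accumulation ratio R = 1/(1 − f) = 1/0.5 = 2/1.
Single-dose peak C₀ = D/Vd = 750/50 = 15 μg/mL.
Steady-state peak Cmax,ss = C₀·R = 15 × 2/1 ≈ 30.000 μg/mL.
Peak 30.0 μg/mL vs MTC 44 μg/mL: below toxic threshold.

30.0 μg/mL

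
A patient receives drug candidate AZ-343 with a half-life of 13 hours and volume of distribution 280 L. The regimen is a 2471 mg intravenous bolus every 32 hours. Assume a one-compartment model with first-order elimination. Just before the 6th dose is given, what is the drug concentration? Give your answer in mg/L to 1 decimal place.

f = (1/2)^(τ/t½) = (1/2)^(32/13) ≈ 0.1816.
C₀ = D/Vd = 2471/280 ≈ 8.825 mg/L.
Before the 6th dose, 5 doses have been given. Superposition: Cmin = C₀·(f + f² + … + f^5).
≈ 8.825 × (0.1816 + 0.0330 + 0.0060 + 0.0011 + 0.0002) ≈ 8.825 × 0.2219 ≈ 1.958 mg/L.

2.0 mg/L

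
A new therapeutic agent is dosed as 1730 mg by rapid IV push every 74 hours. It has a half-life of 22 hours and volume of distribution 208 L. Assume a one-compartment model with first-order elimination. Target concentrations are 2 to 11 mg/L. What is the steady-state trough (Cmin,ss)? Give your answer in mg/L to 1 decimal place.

Over one 74-h interval, 74/22 ≈ 3.3636 half-lives elapse, leaving f ≈ 0.0972 of each dose.
Accumulation ratio R = 1/(1 − f) ≈ 1/0.9028 ≈ 1.1077.
Each bolus raises the concentration by D/Vd = 1730/208 ≈ 8.317 mg/L.
Cmax,ss = C₀/(1 − f) ≈ 8.317/0.9028 ≈ 9.212 mg/L.
Steady-state trough Cmin,ss = Cmax,ss·f ≈ 9.212 × 0.0972 ≈ 0.895 mg/L.
Trough 0.9 mg/L vs MEC 2 mg/L: subtherapeutic.

0.9 mg/L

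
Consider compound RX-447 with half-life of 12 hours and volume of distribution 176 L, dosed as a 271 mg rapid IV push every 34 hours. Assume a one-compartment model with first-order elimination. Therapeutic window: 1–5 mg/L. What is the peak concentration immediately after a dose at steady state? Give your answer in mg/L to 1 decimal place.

1.8 mg/L

τ/t½ = 34/12 ≈ 2.8333, so fraction remaining f = (1/2)^(34/12) ≈ 0.1403.
Accumulation ratio R = 1/(1 − f) ≈ 1/0.8597 ≈ 1.1632.
Single-dose peak C₀ = D/Vd = 271/176 ≈ 1.540 mg/L.
Steady-state peak Cmax,ss = C₀·R ≈ 1.540 × 1.1632 ≈ 1.791 mg/L.
Peak 1.8 mg/L vs MTC 5 mg/L: below toxic threshold.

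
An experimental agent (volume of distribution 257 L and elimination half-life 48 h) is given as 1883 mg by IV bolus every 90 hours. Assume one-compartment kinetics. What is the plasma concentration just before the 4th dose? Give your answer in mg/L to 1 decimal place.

f = (1/2)^(τ/t½) = (1/2)^(90/48) ≈ 0.2726.
C₀ = D/Vd = 1883/257 ≈ 7.327 mg/L.
Before the 4th dose, 3 doses have been given. Superposition: Cmin = C₀·(f + f² + … + f^3).
≈ 7.327 × (0.2726 + 0.0743 + 0.0203) ≈ 7.327 × 0.3672 ≈ 2.690 mg/L.

2.7 mg/L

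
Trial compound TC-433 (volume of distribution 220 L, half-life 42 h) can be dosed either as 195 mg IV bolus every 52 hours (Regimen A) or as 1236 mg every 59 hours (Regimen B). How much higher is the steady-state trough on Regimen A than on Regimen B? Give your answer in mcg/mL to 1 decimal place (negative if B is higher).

Regimen A: f = (1/2)^(52/42) ≈ 0.4239; Cmin,ss = (195/220)·f/(1−f) ≈ 0.652 mcg/mL.
Regimen B: f = (1/2)^(59/42) ≈ 0.3777; Cmin,ss = (1236/220)·f/(1−f) ≈ 3.410 mcg/mL.
Difference ≈ 0.652 − 3.410 ≈ -2.758 mcg/mL.

-2.8 mcg/mL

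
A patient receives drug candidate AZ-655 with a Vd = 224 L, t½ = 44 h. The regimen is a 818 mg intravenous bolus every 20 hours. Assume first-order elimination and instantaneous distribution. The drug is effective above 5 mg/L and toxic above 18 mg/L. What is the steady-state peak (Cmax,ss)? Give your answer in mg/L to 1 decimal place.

τ/t½ = 20/44 ≈ 0.45455, so fraction remaining f = (1/2)^(20/44) ≈ 0.7297.
At steady state, accumulation factor R = 1/(1 − e^(−kτ)) ≈ 3.6996.
Single-dose peak C₀ = D/Vd = 818/224 ≈ 3.652 mg/L.
Cmax,ss = C₀/(1 − f) ≈ 3.652/0.2703 ≈ 13.511 mg/L.
Peak 13.5 mg/L vs MTC 18 mg/L: below toxic threshold.

13.5 mg/L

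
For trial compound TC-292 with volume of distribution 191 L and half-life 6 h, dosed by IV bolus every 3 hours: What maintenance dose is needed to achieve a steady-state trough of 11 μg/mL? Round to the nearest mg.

870 mg

τ/t½ = 3/6 ≈ 0.5, so f = (1/2)^(3/6) ≈ 0.707107.
Cmin,ss = (D/Vd)·f/(1−f), so D = Cmin,ss·Vd·(1−f)/f.
D = 11 × 191 × (1−f)/f ≈ 11 × 191 × 0.41421 ≈ 870.26 mg.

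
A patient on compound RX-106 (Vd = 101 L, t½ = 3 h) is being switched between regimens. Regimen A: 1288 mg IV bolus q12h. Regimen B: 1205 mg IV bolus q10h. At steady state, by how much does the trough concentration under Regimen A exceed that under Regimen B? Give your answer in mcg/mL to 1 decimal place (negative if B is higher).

Regimen A: f = (1/2)^(12/3) ≈ 0.0625; Cmin,ss = (1288/101)·f/(1−f) ≈ 0.850 mcg/mL.
Regimen B: f = (1/2)^(10/3) ≈ 0.0992; Cmin,ss = (1205/101)·f/(1−f) ≈ 1.314 mcg/mL.
Difference ≈ 0.850 − 1.314 ≈ -0.464 mcg/mL.

-0.5 mcg/mL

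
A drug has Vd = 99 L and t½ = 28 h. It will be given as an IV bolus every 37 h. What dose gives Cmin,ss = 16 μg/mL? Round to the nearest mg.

2375 mg

τ/t½ = 37/28 ≈ 1.3214, so f = (1/2)^(37/28) ≈ 0.400139.
Cmin,ss = (D/Vd)·f/(1−f), so D = Cmin,ss·Vd·(1−f)/f.
D = 16 × 99 × (1−f)/f ≈ 16 × 99 × 1.49913 ≈ 2374.62 mg.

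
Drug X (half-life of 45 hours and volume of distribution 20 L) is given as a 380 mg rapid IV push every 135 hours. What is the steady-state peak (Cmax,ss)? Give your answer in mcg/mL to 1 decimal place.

The dosing interval is 3 half-lives, so f = 2^(−3) = 0.125.
At steady state, R = 1/(1 − 0.125) = 8/7.
Single-dose peak C₀ = D/Vd = 380/20 = 19 mcg/mL.
Steady-state peak Cmax,ss = C₀·R = 19 × 8/7 ≈ 21.714 mcg/mL.

21.7 mcg/mL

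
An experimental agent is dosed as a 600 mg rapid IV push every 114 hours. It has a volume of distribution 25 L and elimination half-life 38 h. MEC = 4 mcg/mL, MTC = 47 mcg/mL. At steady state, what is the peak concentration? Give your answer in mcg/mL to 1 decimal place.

27.4 mcg/mL

The dosing interval is 3 half-lives, so f = 2^(−3) = 0.125.
At steady state, R = 1/(1 − 0.125) = 8/7.
Single-dose peak C₀ = D/Vd = 600/25 = 24 mcg/mL.
Steady-state peak Cmax,ss = C₀·R = 24 × 8/7 ≈ 27.429 mcg/mL.
Peak 27.4 mcg/mL vs MTC 47 mcg/mL: below toxic threshold.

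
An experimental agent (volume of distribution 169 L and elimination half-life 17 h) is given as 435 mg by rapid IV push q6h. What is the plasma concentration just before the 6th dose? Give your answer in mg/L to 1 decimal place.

f = (1/2)^(τ/t½) = (1/2)^(6/17) ≈ 0.7830.
C₀ = D/Vd = 435/169 ≈ 2.574 mg/L.
Before the 6th dose, 5 doses have been given. Superposition: Cmin = C₀·(f + f² + … + f^5).
≈ 2.574 × (0.7830 + 0.6131 + 0.4800 + 0.3759 + 0.2943) ≈ 2.574 × 2.5463 ≈ 6.554 mg/L.

6.6 mg/L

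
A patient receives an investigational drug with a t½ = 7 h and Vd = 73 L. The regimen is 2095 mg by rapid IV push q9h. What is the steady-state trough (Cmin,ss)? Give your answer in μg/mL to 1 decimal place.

k = ln2/t½ = ln2/7 ≈ 0.099021 h⁻¹; fraction remaining f = e^(−kτ) = e^(−0.099021×9) ≈ 0.4102.
Each bolus raises the concentration by D/Vd = 2095/73 ≈ 28.699 μg/mL.
Steady-state trough Cmin,ss = C₀·f/(1−f) ≈ 28.699 × 0.4102/0.5898 ≈ 19.960 μg/mL.

20.0 μg/mL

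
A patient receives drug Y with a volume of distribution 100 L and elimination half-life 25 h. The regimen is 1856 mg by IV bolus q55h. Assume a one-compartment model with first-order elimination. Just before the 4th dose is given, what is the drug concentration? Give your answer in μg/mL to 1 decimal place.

5.1 μg/mL

f = (1/2)^(τ/t½) = (1/2)^(55/25) ≈ 0.2176.
C₀ = D/Vd = 1856/100 ≈ 18.560 μg/mL.
Before the 4th dose, 3 doses have been given. Superposition: Cmin = C₀·(f + f² + … + f^3).
≈ 18.560 × (0.2176 + 0.0473 + 0.0103) ≈ 18.560 × 0.2752 ≈ 5.108 μg/mL.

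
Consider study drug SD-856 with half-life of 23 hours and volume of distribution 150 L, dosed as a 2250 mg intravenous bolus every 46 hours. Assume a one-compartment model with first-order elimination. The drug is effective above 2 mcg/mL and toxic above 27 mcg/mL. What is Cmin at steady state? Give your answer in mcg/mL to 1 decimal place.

The dosing interval is 2 half-lives, so f = 2^(−2) = 0.25.
Accumulation ratio R = 1/(1 − f) = 1/0.75 = 4/3.
Single-dose peak C₀ = D/Vd = 2250/150 = 15 mcg/mL.
Steady-state peak Cmax,ss = C₀·R = 15 × 4/3 ≈ 20.000 mcg/mL.
Steady-state trough Cmin,ss = Cmax,ss·f ≈ 20.000 × 0.25 ≈ 5.000 mcg/mL.
Trough 5.0 mcg/mL vs MEC 2 mcg/mL: adequate.

5.0 mcg/mL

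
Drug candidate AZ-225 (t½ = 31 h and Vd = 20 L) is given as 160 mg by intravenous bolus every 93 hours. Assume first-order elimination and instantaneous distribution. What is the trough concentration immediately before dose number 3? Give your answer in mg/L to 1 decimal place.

1.1 mg/L

f = (1/2)^(τ/t½) = (1/2)^(93/31) ≈ 0.1250.
C₀ = D/Vd = 160/20 ≈ 8.000 mg/L.
Before the 3rd dose, 2 doses have been given. Superposition: Cmin = C₀·(f + f²).
≈ 8.000 × (0.1250 + 0.0156) ≈ 8.000 × 0.1406 ≈ 1.125 mg/L.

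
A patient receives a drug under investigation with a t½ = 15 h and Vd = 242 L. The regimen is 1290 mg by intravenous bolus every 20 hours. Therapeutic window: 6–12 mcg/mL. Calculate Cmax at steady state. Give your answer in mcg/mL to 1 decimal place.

Over one 20-h interval, 20/15 ≈ 1.3333 half-lives elapse, leaving f ≈ 0.3969 of each dose.
At steady state, accumulation factor R = 1/(1 − e^(−kτ)) ≈ 1.6581.
Single-dose peak C₀ = D/Vd = 1290/242 ≈ 5.331 mcg/mL.
Steady-state peak Cmax,ss = C₀·R ≈ 5.331 × 1.6581 ≈ 8.839 mcg/mL.
Peak 8.8 mcg/mL vs MTC 12 mcg/mL: below toxic threshold.

8.8 mcg/mL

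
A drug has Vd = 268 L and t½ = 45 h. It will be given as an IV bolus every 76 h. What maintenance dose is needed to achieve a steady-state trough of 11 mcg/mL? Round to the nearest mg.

6557 mg

τ/t½ = 76/45 ≈ 1.6889, so f = (1/2)^(76/45) ≈ 0.310166.
Cmin,ss = (D/Vd)·f/(1−f), so D = Cmin,ss·Vd·(1−f)/f.
D = 11 × 268 × (1−f)/f ≈ 11 × 268 × 2.22408 ≈ 6556.59 mg.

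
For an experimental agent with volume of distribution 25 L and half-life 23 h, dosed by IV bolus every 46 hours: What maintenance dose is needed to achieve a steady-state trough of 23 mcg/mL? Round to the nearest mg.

1725 mg

τ/t½ = 46/23 ≈ 2, so f = (1/2)^(46/23) ≈ 0.250000.
Cmin,ss = (D/Vd)·f/(1−f), so D = Cmin,ss·Vd·(1−f)/f.
D = 23 × 25 × (1−f)/f ≈ 23 × 25 × 3.00000 ≈ 1725.00 mg.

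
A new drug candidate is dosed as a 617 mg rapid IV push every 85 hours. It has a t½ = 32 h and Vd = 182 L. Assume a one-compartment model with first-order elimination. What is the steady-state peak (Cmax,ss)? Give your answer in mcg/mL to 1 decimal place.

Over one 85-h interval, 85/32 ≈ 2.6562 half-lives elapse, leaving f ≈ 0.1586 of each dose.
At steady state, accumulation factor R = 1/(1 − e^(−kτ)) ≈ 1.1885.
Each bolus raises the concentration by D/Vd = 617/182 ≈ 3.390 mcg/mL.
Steady-state peak Cmax,ss = C₀·R ≈ 3.390 × 1.1885 ≈ 4.029 mcg/mL.

4.0 mcg/mL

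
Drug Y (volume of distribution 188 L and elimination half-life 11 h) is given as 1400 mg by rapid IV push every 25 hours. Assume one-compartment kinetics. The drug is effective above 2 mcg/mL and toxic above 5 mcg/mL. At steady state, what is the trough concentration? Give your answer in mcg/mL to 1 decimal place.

Over one 25-h interval, 25/11 ≈ 2.2727 half-lives elapse, leaving f ≈ 0.2069 of each dose.
At steady state, accumulation factor R = 1/(1 − e^(−kτ)) ≈ 1.2609.
Each bolus raises the concentration by D/Vd = 1400/188 ≈ 7.447 mcg/mL.
Steady-state peak Cmax,ss = C₀·R ≈ 7.447 × 1.2609 ≈ 9.390 mcg/mL.
One interval later, Cmin,ss = Cmax,ss·e^(−kτ) ≈ 9.390 × 0.2069 ≈ 1.943 mcg/mL.
Trough 1.9 mcg/mL vs MEC 2 mcg/mL: subtherapeutic.

1.9 mcg/mL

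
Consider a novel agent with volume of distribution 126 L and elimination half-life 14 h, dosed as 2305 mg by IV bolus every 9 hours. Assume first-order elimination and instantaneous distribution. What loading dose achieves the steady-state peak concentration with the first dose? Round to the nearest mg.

f = (1/2)^(9/14) ≈ 0.640443; accumulation ratio R = 1/(1−f) ≈ 2.78120.
Loading dose to hit Cmax,ss on first dose: D_load = D_maint·R ≈ 2305 × 2.78120 ≈ 6410.67 mg.

6411 mg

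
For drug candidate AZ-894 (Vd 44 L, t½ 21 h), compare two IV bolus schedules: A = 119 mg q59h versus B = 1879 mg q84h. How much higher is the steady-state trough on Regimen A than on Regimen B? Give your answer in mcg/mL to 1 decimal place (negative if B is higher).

Regimen A: f = (1/2)^(59/21) ≈ 0.1426; Cmin,ss = (119/44)·f/(1−f) ≈ 0.450 mcg/mL.
Regimen B: f = (1/2)^(84/21) ≈ 0.0625; Cmin,ss = (1879/44)·f/(1−f) ≈ 2.847 mcg/mL.
Difference ≈ 0.450 − 2.847 ≈ -2.397 mcg/mL.

-2.4 mcg/mL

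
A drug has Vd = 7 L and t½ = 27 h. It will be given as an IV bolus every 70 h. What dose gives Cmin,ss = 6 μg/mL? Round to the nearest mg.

211 mg

τ/t½ = 70/27 ≈ 2.5926, so f = (1/2)^(70/27) ≈ 0.165788.
Cmin,ss = (D/Vd)·f/(1−f), so D = Cmin,ss·Vd·(1−f)/f.
D = 6 × 7 × (1−f)/f ≈ 6 × 7 × 5.03180 ≈ 211.34 mg.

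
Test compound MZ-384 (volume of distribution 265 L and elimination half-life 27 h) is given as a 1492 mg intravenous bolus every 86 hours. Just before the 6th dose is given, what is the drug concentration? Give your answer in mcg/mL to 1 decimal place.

0.7 mcg/mL

f = (1/2)^(τ/t½) = (1/2)^(86/27) ≈ 0.1099.
C₀ = D/Vd = 1492/265 ≈ 5.630 mcg/mL.
Before the 6th dose, 5 doses have been given. Superposition: Cmin = C₀·(f + f² + … + f^5).
≈ 5.630 × (0.1099 + 0.0121 + 0.0013 + 0.0001 + 0.0000) ≈ 5.630 × 0.1234 ≈ 0.695 mcg/mL.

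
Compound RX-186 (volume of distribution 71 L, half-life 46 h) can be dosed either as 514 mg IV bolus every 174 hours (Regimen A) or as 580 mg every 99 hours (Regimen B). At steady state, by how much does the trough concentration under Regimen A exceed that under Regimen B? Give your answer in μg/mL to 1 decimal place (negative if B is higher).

Regimen A: f = (1/2)^(174/46) ≈ 0.0727; Cmin,ss = (514/71)·f/(1−f) ≈ 0.568 μg/mL.
Regimen B: f = (1/2)^(99/46) ≈ 0.2250; Cmin,ss = (580/71)·f/(1−f) ≈ 2.372 μg/mL.
Difference ≈ 0.568 − 2.372 ≈ -1.804 μg/mL.

-1.8 μg/mL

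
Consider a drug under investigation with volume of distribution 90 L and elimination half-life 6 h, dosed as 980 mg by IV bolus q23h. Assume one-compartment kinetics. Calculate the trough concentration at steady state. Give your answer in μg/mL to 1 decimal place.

Over one 23-h interval, 23/6 ≈ 3.8333 half-lives elapse, leaving f ≈ 0.0702 of each dose.
Each bolus raises the concentration by D/Vd = 980/90 ≈ 10.889 μg/mL.
Steady-state trough Cmin,ss = C₀·f/(1−f) ≈ 10.889 × 0.0702/0.9298 ≈ 0.822 μg/mL.

0.8 μg/mL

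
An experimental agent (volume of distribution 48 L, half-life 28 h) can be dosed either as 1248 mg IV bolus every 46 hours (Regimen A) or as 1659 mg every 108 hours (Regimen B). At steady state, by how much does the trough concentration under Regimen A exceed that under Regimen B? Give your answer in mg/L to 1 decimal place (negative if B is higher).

Regimen A: f = (1/2)^(46/28) ≈ 0.3202; Cmin,ss = (1248/48)·f/(1−f) ≈ 12.247 mg/L.
Regimen B: f = (1/2)^(108/28) ≈ 0.0690; Cmin,ss = (1659/48)·f/(1−f) ≈ 2.562 mg/L.
Difference ≈ 12.247 − 2.562 ≈ 9.685 mg/L.

9.7 mg/L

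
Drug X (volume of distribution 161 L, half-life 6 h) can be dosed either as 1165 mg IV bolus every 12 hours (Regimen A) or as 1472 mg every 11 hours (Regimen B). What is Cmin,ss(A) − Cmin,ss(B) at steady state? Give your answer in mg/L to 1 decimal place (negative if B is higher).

Regimen A: f = (1/2)^(12/6) ≈ 0.2500; Cmin,ss = (1165/161)·f/(1−f) ≈ 2.412 mg/L.
Regimen B: f = (1/2)^(11/6) ≈ 0.2806; Cmin,ss = (1472/161)·f/(1−f) ≈ 3.566 mg/L.
Difference ≈ 2.412 − 3.566 ≈ -1.154 mg/L.

-1.2 mg/L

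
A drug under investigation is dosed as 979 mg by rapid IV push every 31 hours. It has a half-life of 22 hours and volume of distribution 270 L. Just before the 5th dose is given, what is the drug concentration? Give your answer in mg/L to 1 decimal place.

2.1 mg/L

f = (1/2)^(τ/t½) = (1/2)^(31/22) ≈ 0.3765.
C₀ = D/Vd = 979/270 ≈ 3.626 mg/L.
Before the 5th dose, 4 doses have been given. Superposition: Cmin = C₀·(f + f² + … + f^4).
≈ 3.626 × (0.3765 + 0.1418 + 0.0534 + 0.0201) ≈ 3.626 × 0.5918 ≈ 2.146 mg/L.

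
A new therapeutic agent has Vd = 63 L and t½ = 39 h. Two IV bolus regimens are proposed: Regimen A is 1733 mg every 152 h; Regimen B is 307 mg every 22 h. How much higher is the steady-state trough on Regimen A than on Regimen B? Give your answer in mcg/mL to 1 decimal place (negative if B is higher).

-8.2 mcg/mL

Regimen A: f = (1/2)^(152/39) ≈ 0.0671; Cmin,ss = (1733/63)·f/(1−f) ≈ 1.979 mcg/mL.
Regimen B: f = (1/2)^(22/39) ≈ 0.6764; Cmin,ss = (307/63)·f/(1−f) ≈ 10.186 mcg/mL.
Difference ≈ 1.979 − 10.186 ≈ -8.207 mcg/mL.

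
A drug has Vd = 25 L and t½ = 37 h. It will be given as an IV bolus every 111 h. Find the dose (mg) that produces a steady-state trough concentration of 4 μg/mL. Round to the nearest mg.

700 mg

τ/t½ = 111/37 ≈ 3, so f = (1/2)^(111/37) ≈ 0.125000.
Cmin,ss = (D/Vd)·f/(1−f), so D = Cmin,ss·Vd·(1−f)/f.
D = 4 × 25 × (1−f)/f ≈ 4 × 25 × 7.00000 ≈ 700.00 mg.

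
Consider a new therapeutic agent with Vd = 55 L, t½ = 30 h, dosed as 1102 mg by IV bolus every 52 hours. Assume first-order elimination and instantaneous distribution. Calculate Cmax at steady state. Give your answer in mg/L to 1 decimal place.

k = ln2/t½ = ln2/30 ≈ 0.023105 h⁻¹; fraction remaining f = e^(−kτ) = e^(−0.023105×52) ≈ 0.3008.
Accumulation ratio R = 1/(1 − f) ≈ 1/0.6992 ≈ 1.4302.
Single-dose peak C₀ = D/Vd = 1102/55 ≈ 20.036 mg/L.
Steady-state peak Cmax,ss = C₀·R ≈ 20.036 × 1.4302 ≈ 28.655 mg/L.

28.7 mg/L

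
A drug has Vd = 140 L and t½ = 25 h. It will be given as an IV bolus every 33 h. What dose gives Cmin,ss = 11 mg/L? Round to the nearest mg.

2305 mg

τ/t½ = 33/25 ≈ 1.32, so f = (1/2)^(33/25) ≈ 0.400535.
Cmin,ss = (D/Vd)·f/(1−f), so D = Cmin,ss·Vd·(1−f)/f.
D = 11 × 140 × (1−f)/f ≈ 11 × 140 × 1.49666 ≈ 2304.86 mg.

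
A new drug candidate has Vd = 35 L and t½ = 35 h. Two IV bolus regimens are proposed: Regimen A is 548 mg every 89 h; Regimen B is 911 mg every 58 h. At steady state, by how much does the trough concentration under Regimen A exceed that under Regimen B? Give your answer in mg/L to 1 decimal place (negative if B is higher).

Regimen A: f = (1/2)^(89/35) ≈ 0.1716; Cmin,ss = (548/35)·f/(1−f) ≈ 3.243 mg/L.
Regimen B: f = (1/2)^(58/35) ≈ 0.3171; Cmin,ss = (911/35)·f/(1−f) ≈ 12.086 mg/L.
Difference ≈ 3.243 − 12.086 ≈ -8.843 mg/L.

-8.8 mg/L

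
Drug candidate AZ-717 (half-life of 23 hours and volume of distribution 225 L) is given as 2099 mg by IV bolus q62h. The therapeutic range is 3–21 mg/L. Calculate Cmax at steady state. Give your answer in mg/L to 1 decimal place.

11.0 mg/L

τ/t½ = 62/23 ≈ 2.6957, so fraction remaining f = (1/2)^(62/23) ≈ 0.1544.
Accumulation ratio R = 1/(1 − f) ≈ 1/0.8456 ≈ 1.1826.
Single-dose peak C₀ = D/Vd = 2099/225 ≈ 9.329 mg/L.
Steady-state peak Cmax,ss = C₀·R ≈ 9.329 × 1.1826 ≈ 11.032 mg/L.
Peak 11.0 mg/L vs MTC 21 mg/L: below toxic threshold.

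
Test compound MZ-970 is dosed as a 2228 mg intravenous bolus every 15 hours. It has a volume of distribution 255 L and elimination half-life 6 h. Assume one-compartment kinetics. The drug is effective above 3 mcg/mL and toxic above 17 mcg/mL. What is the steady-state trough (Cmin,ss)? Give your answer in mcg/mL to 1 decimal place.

k = ln2/t½ = ln2/6 ≈ 0.115525 h⁻¹; fraction remaining f = e^(−kτ) = e^(−0.115525×15) ≈ 0.1768.
Accumulation ratio R = 1/(1 − f) ≈ 1/0.8232 ≈ 1.2148.
Single-dose peak C₀ = D/Vd = 2228/255 ≈ 8.737 mcg/mL.
Cmax,ss = C₀/(1 − f) ≈ 8.737/0.8232 ≈ 10.613 mcg/mL.
One interval later, Cmin,ss = Cmax,ss·e^(−kτ) ≈ 10.613 × 0.1768 ≈ 1.876 mcg/mL.
Trough 1.9 mcg/mL vs MEC 3 mcg/mL: subtherapeutic.

1.9 mcg/mL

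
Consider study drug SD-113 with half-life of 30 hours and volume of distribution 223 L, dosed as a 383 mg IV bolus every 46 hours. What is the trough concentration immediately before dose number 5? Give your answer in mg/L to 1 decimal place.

f = (1/2)^(τ/t½) = (1/2)^(46/30) ≈ 0.3455.
C₀ = D/Vd = 383/223 ≈ 1.717 mg/L.
Before the 5th dose, 4 doses have been given. Superposition: Cmin = C₀·(f + f² + … + f^4).
≈ 1.717 × (0.3455 + 0.1194 + 0.0412 + 0.0142) ≈ 1.717 × 0.5203 ≈ 0.893 mg/L.

0.9 mg/L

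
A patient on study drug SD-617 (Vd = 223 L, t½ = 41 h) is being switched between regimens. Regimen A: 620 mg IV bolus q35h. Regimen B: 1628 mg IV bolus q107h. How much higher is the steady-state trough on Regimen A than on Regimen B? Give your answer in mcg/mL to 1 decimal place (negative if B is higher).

Regimen A: f = (1/2)^(35/41) ≈ 0.5534; Cmin,ss = (620/223)·f/(1−f) ≈ 3.445 mcg/mL.
Regimen B: f = (1/2)^(107/41) ≈ 0.1638; Cmin,ss = (1628/223)·f/(1−f) ≈ 1.430 mcg/mL.
Difference ≈ 3.445 − 1.430 ≈ 2.015 mcg/mL.

2.0 mcg/mL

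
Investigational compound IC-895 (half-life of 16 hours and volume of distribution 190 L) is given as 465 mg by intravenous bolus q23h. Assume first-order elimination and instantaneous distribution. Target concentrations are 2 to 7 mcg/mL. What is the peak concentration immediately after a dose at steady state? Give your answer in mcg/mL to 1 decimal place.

3.9 mcg/mL

Over one 23-h interval, 23/16 ≈ 1.4375 half-lives elapse, leaving f ≈ 0.3692 of each dose.
At steady state, accumulation factor R = 1/(1 − e^(−kτ)) ≈ 1.5853.
Each bolus raises the concentration by D/Vd = 465/190 ≈ 2.447 mcg/mL.
Steady-state peak Cmax,ss = C₀·R ≈ 2.447 × 1.5853 ≈ 3.879 mcg/mL.
Peak 3.9 mcg/mL vs MTC 7 mcg/mL: below toxic threshold.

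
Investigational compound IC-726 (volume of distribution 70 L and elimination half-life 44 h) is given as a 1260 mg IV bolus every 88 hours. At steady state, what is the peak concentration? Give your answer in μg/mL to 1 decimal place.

24.0 μg/mL

τ = 88 h = 2 half-lives, so f = (1/2)^2 = 0.25.
At steady state, R = 1/(1 − 0.25) = 4/3.
Single-dose peak C₀ = D/Vd = 1260/70 = 18 μg/mL.
Steady-state peak Cmax,ss = C₀·R = 18 × 4/3 ≈ 24.000 μg/mL.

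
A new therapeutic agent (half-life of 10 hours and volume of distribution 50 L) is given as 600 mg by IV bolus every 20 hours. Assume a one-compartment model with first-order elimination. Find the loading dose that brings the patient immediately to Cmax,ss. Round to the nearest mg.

800 mg

f = (1/2)^(20/10) ≈ 0.250000; accumulation ratio R = 1/(1−f) ≈ 1.33333.
Loading dose to hit Cmax,ss on first dose: D_load = D_maint·R ≈ 600 × 1.33333 ≈ 800.00 mg.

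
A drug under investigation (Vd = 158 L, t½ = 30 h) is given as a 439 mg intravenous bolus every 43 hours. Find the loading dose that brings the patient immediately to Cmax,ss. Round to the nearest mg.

697 mg

f = (1/2)^(43/30) ≈ 0.370274; accumulation ratio R = 1/(1−f) ≈ 1.58799.
Loading dose to hit Cmax,ss on first dose: D_load = D_maint·R ≈ 439 × 1.58799 ≈ 697.13 mg.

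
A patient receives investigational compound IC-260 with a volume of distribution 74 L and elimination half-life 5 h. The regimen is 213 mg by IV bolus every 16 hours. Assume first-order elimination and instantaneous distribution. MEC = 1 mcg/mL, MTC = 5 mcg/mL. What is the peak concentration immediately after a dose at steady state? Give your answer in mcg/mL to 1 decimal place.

τ/t½ = 16/5 ≈ 3.2, so fraction remaining f = (1/2)^(16/5) ≈ 0.1088.
At steady state, accumulation factor R = 1/(1 − e^(−kτ)) ≈ 1.1221.
Single-dose peak C₀ = D/Vd = 213/74 ≈ 2.878 mcg/mL.
Steady-state peak Cmax,ss = C₀·R ≈ 2.878 × 1.1221 ≈ 3.229 mcg/mL.
Peak 3.2 mcg/mL vs MTC 5 mcg/mL: below toxic threshold.

3.2 mcg/mL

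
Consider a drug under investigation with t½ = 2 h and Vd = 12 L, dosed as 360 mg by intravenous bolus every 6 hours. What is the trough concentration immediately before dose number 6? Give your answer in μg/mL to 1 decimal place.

4.3 μg/mL

f = (1/2)^(τ/t½) = (1/2)^(6/2) ≈ 0.1250.
C₀ = D/Vd = 360/12 ≈ 30.000 μg/mL.
Before the 6th dose, 5 doses have been given. Superposition: Cmin = C₀·(f + f² + … + f^5).
≈ 30.000 × (0.1250 + 0.0156 + 0.0020 + 0.0002 + 0.0000) ≈ 30.000 × 0.1428 ≈ 4.284 μg/mL.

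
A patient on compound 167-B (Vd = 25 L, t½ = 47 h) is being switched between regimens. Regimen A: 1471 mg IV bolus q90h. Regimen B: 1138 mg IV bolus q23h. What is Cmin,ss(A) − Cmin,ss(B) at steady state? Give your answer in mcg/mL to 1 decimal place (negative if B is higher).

Regimen A: f = (1/2)^(90/47) ≈ 0.2652; Cmin,ss = (1471/25)·f/(1−f) ≈ 21.236 mcg/mL.
Regimen B: f = (1/2)^(23/47) ≈ 0.7123; Cmin,ss = (1138/25)·f/(1−f) ≈ 112.700 mcg/mL.
Difference ≈ 21.236 − 112.700 ≈ -91.464 mcg/mL.

-91.5 mcg/mL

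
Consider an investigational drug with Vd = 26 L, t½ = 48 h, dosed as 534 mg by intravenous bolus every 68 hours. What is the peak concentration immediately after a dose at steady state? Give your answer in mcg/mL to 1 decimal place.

Over one 68-h interval, 68/48 ≈ 1.4167 half-lives elapse, leaving f ≈ 0.3746 of each dose.
Accumulation ratio R = 1/(1 − f) ≈ 1/0.6254 ≈ 1.5990.
Each bolus raises the concentration by D/Vd = 534/26 ≈ 20.538 mcg/mL.
Steady-state peak Cmax,ss = C₀·R ≈ 20.538 × 1.5990 ≈ 32.840 mcg/mL.

32.8 mcg/mL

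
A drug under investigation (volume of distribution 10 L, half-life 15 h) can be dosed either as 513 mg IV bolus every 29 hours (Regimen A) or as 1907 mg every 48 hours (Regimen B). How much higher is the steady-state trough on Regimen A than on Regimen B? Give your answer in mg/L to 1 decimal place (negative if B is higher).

-5.1 mg/L

Regimen A: f = (1/2)^(29/15) ≈ 0.2618; Cmin,ss = (513/10)·f/(1−f) ≈ 18.193 mg/L.
Regimen B: f = (1/2)^(48/15) ≈ 0.1088; Cmin,ss = (1907/10)·f/(1−f) ≈ 23.281 mg/L.
Difference ≈ 18.193 − 23.281 ≈ -5.088 mg/L.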